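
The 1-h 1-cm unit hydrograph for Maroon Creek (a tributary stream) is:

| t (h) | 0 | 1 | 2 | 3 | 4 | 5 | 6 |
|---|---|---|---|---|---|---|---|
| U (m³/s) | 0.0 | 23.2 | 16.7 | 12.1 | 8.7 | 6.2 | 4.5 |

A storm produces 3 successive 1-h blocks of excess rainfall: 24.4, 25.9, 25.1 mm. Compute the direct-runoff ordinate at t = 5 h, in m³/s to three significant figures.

By discrete convolution, Q_j = Σ (P_i / 10 mm) · U_{j−i}.
At t = 5 h (j=5): Q = (24.4/10)·6.2 + (25.9/10)·8.7 + (25.1/10)·12.1 = 68.0 m³/s.

Q ≈ 68.0 m³/s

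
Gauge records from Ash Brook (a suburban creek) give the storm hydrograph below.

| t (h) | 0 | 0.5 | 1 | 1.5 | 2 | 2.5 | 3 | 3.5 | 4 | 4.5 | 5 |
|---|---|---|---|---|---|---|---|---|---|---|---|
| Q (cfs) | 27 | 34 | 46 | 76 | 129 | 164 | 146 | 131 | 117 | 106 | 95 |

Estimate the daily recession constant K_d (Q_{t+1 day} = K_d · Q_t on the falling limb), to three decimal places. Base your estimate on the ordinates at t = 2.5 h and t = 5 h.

Between t = 2.5 h and t = 5 h the flow falls from 164 to 95 cfs over 5×0.5 h = 2.5 h.
Per-interval ratio K = (95/164)^(1/5) = 0.8966; K_d = K^(24/0.5) = 0.005.

K_d ≈ 0.005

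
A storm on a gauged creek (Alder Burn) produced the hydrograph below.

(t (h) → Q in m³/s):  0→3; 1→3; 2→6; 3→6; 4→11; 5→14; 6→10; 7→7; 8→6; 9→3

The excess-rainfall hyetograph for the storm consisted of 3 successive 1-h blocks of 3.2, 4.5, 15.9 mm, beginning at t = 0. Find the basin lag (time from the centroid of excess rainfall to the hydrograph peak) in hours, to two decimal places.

Centroid of excess rainfall: t_c = Σ P_i·t̄_i / ΣP_i = 2.0381 h (block centres at 0.5, 1.5, 2.5 h).
Hydrograph peak occurs at t = 5 h, so basin lag t_L = 5 − 2.0381 = 2.96 h.

t_L ≈ 2.96 h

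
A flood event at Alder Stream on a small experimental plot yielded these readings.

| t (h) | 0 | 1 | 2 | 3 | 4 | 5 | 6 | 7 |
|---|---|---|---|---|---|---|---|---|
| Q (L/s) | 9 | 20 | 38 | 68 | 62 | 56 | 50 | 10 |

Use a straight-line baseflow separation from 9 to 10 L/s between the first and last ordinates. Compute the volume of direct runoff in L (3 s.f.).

V ≈ 8.53 × 10^5 L

Direct-runoff ordinates (Q − Q_b): 0.00, 10.86, 28.71, 58.57, 52.43, 46.29, 40.14, 0.00 L/s.
ΣQ_DR = 237.0 L/s.
With Δt = 1 h = 3600 s, V = ΣQ_DR · Δt = 237.0 × 3600 = 8.53 × 10^5 L.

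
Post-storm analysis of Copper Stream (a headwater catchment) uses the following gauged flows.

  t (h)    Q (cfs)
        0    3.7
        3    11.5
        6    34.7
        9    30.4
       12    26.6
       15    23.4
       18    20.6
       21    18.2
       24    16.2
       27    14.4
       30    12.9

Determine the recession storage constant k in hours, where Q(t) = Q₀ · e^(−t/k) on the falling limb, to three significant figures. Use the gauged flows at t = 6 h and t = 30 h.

k ≈ 24.3 h

On the falling limb, Q drops from 34.7 to 12.9 cfs between t = 6 h and t = 30 h (Δt = 24 h).
k = −Δt / ln(Q₂/Q₁) = −24 / ln(12.9/34.7) = 24.3 h.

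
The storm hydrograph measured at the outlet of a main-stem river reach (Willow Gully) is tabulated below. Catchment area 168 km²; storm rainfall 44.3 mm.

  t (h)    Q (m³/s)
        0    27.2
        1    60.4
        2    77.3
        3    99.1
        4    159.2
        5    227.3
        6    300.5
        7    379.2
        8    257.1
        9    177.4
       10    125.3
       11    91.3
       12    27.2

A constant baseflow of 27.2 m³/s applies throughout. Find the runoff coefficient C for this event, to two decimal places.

C ≈ 0.80

ΣQ_DR = 1655 m³/s; V = ΣQ_DR·Δt = 5.958 × 10^6 m³.
Runoff depth d = V / A = 35.46 mm.
C = d / P = 35.46 / 44.3 = 0.80.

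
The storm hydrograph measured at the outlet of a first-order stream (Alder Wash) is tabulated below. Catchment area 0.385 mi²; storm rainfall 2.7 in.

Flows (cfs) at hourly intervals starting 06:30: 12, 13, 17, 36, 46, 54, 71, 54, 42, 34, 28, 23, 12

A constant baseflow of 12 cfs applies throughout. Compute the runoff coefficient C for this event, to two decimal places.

ΣQ_DR = 286.0 cfs; V = ΣQ_DR·Δt = 1.030 × 10^6 ft³.
Runoff depth d = V / A = 1.151 in.
C = d / P = 1.151 / 2.7 = 0.43.

C ≈ 0.43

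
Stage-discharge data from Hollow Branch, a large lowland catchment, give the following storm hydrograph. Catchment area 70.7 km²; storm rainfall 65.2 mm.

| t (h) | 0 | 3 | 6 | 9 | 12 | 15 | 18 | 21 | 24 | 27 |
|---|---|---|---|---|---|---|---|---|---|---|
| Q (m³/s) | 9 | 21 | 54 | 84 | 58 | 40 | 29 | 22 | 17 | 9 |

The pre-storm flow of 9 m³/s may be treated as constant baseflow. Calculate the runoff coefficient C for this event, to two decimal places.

C ≈ 0.59

ΣQ_DR = 253.0 m³/s; V = ΣQ_DR·Δt = 2.732 × 10^6 m³.
Runoff depth d = V / A = 38.65 mm.
C = d / P = 38.65 / 65.2 = 0.59.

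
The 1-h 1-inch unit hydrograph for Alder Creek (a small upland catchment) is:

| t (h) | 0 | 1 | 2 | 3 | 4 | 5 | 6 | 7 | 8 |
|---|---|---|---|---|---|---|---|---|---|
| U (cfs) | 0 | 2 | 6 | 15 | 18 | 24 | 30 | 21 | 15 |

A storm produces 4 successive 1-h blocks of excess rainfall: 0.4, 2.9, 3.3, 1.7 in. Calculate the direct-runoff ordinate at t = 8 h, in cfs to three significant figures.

By discrete convolution, Q_j = Σ (P_i / 1 in) · U_{j−i}.
At t = 8 h (j=8): Q = (0.4/1)·15 + (2.9/1)·21 + (3.3/1)·30 + (1.7/1)·24 = 207 cfs.

Q ≈ 207 cfs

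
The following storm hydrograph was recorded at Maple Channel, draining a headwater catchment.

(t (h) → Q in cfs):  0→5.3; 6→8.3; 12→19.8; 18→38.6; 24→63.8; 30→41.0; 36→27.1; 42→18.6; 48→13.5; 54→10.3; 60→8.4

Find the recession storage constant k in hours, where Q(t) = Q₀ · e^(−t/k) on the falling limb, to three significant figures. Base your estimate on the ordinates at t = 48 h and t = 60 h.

k ≈ 25.3 h

On the falling limb, Q drops from 13.5 to 8.4 cfs between t = 48 h and t = 60 h (Δt = 12 h).
k = −Δt / ln(Q₂/Q₁) = −12 / ln(8.4/13.5) = 25.3 h.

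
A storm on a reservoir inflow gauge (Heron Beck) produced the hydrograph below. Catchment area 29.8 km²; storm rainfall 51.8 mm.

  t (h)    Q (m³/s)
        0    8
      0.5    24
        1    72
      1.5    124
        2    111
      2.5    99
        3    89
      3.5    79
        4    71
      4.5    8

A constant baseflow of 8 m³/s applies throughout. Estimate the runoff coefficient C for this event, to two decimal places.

C ≈ 0.71

ΣQ_DR = 605.0 m³/s; V = ΣQ_DR·Δt = 1.089 × 10^6 m³.
Runoff depth d = V / A = 36.54 mm.
C = d / P = 36.54 / 51.8 = 0.71.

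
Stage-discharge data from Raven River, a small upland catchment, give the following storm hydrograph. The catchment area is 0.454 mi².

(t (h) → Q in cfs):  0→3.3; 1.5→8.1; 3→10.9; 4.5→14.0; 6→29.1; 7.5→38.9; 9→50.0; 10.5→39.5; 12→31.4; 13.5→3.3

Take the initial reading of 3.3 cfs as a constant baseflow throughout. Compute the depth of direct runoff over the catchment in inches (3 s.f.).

d ≈ 1.00 in

Direct runoff: 0.0, 4.8, 7.6, 10.7, 25.8, 35.6, 46.7, 36.2, 28.1, 0.0 cfs; ΣQ_DR = 195.5 cfs.
V = ΣQ_DR · Δt = 195.5 × 5400 s = 1.056 × 10^6 ft³.
Over A = 0.454 mi², depth = V / A = 1.00 in.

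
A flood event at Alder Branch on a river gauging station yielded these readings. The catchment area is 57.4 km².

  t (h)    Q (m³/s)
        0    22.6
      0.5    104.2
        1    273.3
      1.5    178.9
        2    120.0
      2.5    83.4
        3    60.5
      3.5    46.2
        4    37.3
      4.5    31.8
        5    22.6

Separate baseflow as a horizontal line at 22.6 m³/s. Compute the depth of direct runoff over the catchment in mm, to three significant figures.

Direct runoff: 0.0, 81.6, 250.7, 156.3, 97.4, 60.8, 37.9, 23.6, 14.7, 9.2, 0.0 m³/s; ΣQ_DR = 732.2 m³/s.
V = ΣQ_DR · Δt = 732.2 × 1800 s = 1.318 × 10^6 m³.
Over A = 57.4 km², depth = V / A = 23.0 mm.

d ≈ 23.0 mm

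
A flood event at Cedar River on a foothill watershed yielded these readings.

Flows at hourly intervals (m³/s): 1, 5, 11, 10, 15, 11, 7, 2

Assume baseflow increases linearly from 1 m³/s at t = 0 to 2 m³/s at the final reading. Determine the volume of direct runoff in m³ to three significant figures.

V ≈ 1.80 × 10^5 m³

Direct-runoff ordinates (Q − Q_b): 0.00, 3.86, 9.71, 8.57, 13.43, 9.29, 5.14, 0.00 m³/s.
ΣQ_DR = 50.00 m³/s.
With Δt = 1 h = 3600 s, V = ΣQ_DR · Δt = 50.00 × 3600 = 1.80 × 10^5 m³.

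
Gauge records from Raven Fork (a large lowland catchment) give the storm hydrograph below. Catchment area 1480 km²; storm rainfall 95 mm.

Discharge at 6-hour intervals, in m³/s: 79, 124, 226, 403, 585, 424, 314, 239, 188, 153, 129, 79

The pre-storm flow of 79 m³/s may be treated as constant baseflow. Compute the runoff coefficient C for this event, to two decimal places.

C ≈ 0.31

ΣQ_DR = 1995 m³/s; V = ΣQ_DR·Δt = 4.309 × 10^7 m³.
Runoff depth d = V / A = 29.12 mm.
C = d / P = 29.12 / 95 = 0.31.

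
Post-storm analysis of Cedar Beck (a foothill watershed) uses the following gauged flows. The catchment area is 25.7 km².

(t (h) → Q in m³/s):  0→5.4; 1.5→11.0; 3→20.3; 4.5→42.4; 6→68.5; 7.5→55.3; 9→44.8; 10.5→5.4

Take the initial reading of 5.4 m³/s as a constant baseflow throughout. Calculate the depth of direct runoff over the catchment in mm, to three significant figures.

d ≈ 44.1 mm

Direct runoff: 0.0, 5.6, 14.9, 37.0, 63.1, 49.9, 39.4, 0.0 m³/s; ΣQ_DR = 209.9 m³/s.
V = ΣQ_DR · Δt = 209.9 × 5400 s = 1.133 × 10^6 m³.
Over A = 25.7 km², depth = V / A = 44.1 mm.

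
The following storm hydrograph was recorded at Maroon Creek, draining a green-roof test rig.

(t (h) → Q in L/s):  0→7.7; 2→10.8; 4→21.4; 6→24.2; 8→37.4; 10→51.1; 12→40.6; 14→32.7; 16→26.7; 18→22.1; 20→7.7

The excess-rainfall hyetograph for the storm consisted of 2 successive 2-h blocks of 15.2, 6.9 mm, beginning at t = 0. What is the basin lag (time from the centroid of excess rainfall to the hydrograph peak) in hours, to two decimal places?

t_L ≈ 8.38 h

Centroid of excess rainfall: t_c = Σ P_i·t̄_i / ΣP_i = 1.6244 h (block centres at 1, 3 h).
Hydrograph peak occurs at t = 10 h, so basin lag t_L = 10 − 1.6244 = 8.38 h.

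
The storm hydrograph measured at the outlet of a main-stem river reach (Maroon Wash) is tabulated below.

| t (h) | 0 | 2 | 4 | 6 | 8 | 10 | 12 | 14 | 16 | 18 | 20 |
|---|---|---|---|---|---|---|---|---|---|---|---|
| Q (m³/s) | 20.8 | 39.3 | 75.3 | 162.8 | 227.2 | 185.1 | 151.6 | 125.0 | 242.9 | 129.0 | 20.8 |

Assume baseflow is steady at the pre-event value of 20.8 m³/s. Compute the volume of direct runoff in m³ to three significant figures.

V ≈ 8.29 × 10^6 m³

Direct-runoff ordinates (Q − Q_b): 0.0, 18.5, 54.5, 142.0, 206.4, 164.3, 130.8, 104.2, 222.1, 108.2, 0.0 m³/s.
ΣQ_DR = 1151 m³/s.
With Δt = 2 h = 7200 s, V = ΣQ_DR · Δt = 1151 × 7200 = 8.29 × 10^6 m³.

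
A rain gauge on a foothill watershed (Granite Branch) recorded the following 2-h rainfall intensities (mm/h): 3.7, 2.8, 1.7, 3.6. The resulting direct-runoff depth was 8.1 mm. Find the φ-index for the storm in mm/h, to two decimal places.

Only the 3 blocks with intensity above φ contribute runoff: 3.7, 2.8, 3.6 mm/h.
Σ(I−φ)·Δt = d  ⇒  (3.7+2.8+3.6 − 3φ)·2 = 8.1
φ = (10.10 − 8.1/2) / 3 = 2.02 mm/h.

φ ≈ 2.02 mm/h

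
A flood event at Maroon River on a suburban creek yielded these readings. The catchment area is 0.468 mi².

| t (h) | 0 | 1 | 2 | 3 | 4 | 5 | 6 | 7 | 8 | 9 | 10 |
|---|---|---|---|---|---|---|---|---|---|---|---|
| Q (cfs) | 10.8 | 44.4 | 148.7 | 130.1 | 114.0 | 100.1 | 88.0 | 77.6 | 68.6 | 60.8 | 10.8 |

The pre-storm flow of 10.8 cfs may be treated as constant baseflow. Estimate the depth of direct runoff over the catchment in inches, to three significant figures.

Direct runoff: 0.0, 33.6, 137.9, 119.3, 103.2, 89.3, 77.2, 66.8, 57.8, 50.0, 0.0 cfs; ΣQ_DR = 735.1 cfs.
V = ΣQ_DR · Δt = 735.1 × 3600 s = 2.646 × 10^6 ft³.
Over A = 0.468 mi², depth = V / A = 2.43 in.

d ≈ 2.43 in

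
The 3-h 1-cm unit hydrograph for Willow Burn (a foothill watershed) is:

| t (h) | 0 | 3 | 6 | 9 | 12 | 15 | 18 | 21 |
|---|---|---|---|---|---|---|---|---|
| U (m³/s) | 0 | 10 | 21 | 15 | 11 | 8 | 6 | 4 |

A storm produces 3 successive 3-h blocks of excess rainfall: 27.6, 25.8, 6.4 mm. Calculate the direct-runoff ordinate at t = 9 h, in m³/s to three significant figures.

Q ≈ 102 m³/s

By discrete convolution, Q_j = Σ (P_i / 10 mm) · U_{j−i}.
At t = 9 h (j=3): Q = (27.6/10)·15 + (25.8/10)·21 + (6.4/10)·10 = 102 m³/s.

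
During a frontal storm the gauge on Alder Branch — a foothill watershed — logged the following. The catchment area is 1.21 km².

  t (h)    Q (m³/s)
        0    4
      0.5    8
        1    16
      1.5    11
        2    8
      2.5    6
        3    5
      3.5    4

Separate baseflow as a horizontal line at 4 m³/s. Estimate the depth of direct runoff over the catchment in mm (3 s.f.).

Direct runoff: 0.0, 4.0, 12.0, 7.0, 4.0, 2.0, 1.0, 0.0 m³/s; ΣQ_DR = 30.00 m³/s.
V = ΣQ_DR · Δt = 30.00 × 1800 s = 54000 m³.
Over A = 1.21 km², depth = V / A = 44.6 mm.

d ≈ 44.6 mm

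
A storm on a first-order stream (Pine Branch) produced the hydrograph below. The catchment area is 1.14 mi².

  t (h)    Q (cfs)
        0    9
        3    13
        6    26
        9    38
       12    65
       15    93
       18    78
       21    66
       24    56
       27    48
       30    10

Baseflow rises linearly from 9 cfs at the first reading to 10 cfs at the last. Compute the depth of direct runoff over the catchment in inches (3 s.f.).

Direct runoff: 0.00, 3.90, 16.80, 28.70, 55.60, 83.50, 68.40, 56.30, 46.20, 38.10, 0.00 cfs; ΣQ_DR = 397.5 cfs.
V = ΣQ_DR · Δt = 397.5 × 10800 s = 4.293 × 10^6 ft³.
Over A = 1.14 mi², depth = V / A = 1.62 in.

d ≈ 1.62 in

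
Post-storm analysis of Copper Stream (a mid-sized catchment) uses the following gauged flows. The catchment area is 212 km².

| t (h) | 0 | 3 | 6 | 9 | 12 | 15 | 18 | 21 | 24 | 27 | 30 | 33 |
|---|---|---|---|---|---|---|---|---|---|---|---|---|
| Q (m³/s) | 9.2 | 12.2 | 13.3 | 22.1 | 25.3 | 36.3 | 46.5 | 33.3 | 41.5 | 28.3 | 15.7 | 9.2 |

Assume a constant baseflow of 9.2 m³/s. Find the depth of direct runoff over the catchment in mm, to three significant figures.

Direct runoff: 0.0, 3.0, 4.1, 12.9, 16.1, 27.1, 37.3, 24.1, 32.3, 19.1, 6.5, 0.0 m³/s; ΣQ_DR = 182.5 m³/s.
V = ΣQ_DR · Δt = 182.5 × 10800 s = 1.971 × 10^6 m³.
Over A = 212 km², depth = V / A = 9.30 mm.

d ≈ 9.30 mm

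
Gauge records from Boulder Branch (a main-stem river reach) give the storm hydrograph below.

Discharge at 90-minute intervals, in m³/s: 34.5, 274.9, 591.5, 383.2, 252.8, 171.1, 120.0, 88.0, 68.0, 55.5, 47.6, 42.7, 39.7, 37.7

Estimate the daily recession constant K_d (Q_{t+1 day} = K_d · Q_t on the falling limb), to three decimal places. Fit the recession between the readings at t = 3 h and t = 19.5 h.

K_d ≈ 0.018

Between t = 3 h and t = 19.5 h the flow falls from 591.5 to 37.7 m³/s over 11×1.5 h = 16.5 h.
Per-interval ratio K = (37.7/591.5)^(1/11) = 0.7786; K_d = K^(24/1.5) = 0.018.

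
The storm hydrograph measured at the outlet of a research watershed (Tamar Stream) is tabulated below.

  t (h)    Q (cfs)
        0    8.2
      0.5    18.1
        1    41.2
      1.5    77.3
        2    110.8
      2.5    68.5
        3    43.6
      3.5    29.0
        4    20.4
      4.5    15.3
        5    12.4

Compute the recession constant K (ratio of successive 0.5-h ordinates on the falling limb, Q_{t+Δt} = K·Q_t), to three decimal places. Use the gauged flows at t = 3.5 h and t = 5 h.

Using the recession-limb readings at t = 3.5 h and t = 5 h: Q falls from 29.0 to 12.4 cfs over 3 intervals.
K = (Q₂/Q₁)^(1/3) = (12.4/29.0)^(1/3) = 0.753.

K ≈ 0.753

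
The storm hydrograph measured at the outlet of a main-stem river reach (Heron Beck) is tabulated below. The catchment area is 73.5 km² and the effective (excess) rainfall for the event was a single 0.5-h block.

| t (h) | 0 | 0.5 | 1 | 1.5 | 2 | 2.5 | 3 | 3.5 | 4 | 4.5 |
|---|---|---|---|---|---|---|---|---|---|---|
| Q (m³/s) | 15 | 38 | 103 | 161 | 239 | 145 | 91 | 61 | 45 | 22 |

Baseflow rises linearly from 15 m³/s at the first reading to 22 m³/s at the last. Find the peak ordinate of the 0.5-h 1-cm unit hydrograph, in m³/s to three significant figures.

U_p ≈ 123 m³/s

Direct runoff: 0.00, 22.22, 86.44, 143.67, 220.89, 126.11, 71.33, 40.56, 23.78, 0.00 m³/s; ΣQ_DR = 735.0 m³/s, peak = 220.89 m³/s.
Runoff depth d = ΣQ_DR·Δt / A = 735.0 × 1800 / (73.5 km²) = 18.00 mm.
The 1-cm UH is the DRH scaled by (10 mm)/d, so U_p = 220.89 × 10/18.00 = 123 m³/s.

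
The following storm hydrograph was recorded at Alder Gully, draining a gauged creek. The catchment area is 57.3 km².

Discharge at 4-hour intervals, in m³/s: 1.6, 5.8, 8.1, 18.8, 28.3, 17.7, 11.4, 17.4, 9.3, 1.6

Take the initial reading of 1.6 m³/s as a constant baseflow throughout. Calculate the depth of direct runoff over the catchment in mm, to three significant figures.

Direct runoff: 0.0, 4.2, 6.5, 17.2, 26.7, 16.1, 9.8, 15.8, 7.7, 0.0 m³/s; ΣQ_DR = 104.0 m³/s.
V = ΣQ_DR · Δt = 104.0 × 14400 s = 1.498 × 10^6 m³.
Over A = 57.3 km², depth = V / A = 26.1 mm.

d ≈ 26.1 mm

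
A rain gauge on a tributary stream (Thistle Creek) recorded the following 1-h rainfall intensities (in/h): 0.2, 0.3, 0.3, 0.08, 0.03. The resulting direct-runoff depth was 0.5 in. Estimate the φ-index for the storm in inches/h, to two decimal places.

Only the 3 blocks with intensity above φ contribute runoff: 0.2, 0.3, 0.3 in/h.
Σ(I−φ)·Δt = d  ⇒  (0.2+0.3+0.3 − 3φ)·1 = 0.5
φ = (0.8000 − 0.5/1) / 3 = 0.10 in/h.

φ ≈ 0.10 in/h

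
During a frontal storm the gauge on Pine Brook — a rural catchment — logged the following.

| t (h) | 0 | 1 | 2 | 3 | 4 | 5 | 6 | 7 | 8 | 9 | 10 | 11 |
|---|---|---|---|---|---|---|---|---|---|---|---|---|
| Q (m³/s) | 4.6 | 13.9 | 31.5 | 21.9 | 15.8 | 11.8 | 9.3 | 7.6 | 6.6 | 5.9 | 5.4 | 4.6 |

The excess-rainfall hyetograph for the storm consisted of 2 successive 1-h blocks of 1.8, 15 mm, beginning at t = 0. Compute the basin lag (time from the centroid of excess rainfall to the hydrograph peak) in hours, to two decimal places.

t_L ≈ 0.61 h

Centroid of excess rainfall: t_c = Σ P_i·t̄_i / ΣP_i = 1.3929 h (block centres at 0.5, 1.5 h).
Hydrograph peak occurs at t = 2 h, so basin lag t_L = 2 − 1.3929 = 0.61 h.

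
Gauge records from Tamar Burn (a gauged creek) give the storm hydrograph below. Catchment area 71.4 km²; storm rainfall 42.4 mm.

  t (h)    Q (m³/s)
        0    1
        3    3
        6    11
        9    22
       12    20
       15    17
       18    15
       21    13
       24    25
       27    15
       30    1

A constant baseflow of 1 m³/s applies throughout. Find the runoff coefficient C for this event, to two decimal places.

C ≈ 0.47

ΣQ_DR = 132.0 m³/s; V = ΣQ_DR·Δt = 1.426 × 10^6 m³.
Runoff depth d = V / A = 19.97 mm.
C = d / P = 19.97 / 42.4 = 0.47.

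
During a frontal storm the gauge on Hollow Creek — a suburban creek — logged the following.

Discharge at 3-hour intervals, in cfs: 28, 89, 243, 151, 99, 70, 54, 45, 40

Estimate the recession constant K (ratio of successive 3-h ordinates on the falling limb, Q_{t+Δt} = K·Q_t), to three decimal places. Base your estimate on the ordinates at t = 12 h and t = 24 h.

K ≈ 0.797

Using the recession-limb readings at t = 12 h and t = 24 h: Q falls from 99 to 40 cfs over 4 intervals.
K = (Q₂/Q₁)^(1/4) = (40/99)^(1/4) = 0.797.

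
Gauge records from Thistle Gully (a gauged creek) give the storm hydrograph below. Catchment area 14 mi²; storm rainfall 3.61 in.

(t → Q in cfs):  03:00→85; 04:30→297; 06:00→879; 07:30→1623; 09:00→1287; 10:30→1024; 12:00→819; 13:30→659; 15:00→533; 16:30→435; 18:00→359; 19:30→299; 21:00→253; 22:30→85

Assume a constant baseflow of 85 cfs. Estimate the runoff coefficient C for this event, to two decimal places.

ΣQ_DR = 7447 cfs; V = ΣQ_DR·Δt = 4.021 × 10^7 ft³.
Runoff depth d = V / A = 1.236 in.
C = d / P = 1.236 / 3.61 = 0.34.

C ≈ 0.34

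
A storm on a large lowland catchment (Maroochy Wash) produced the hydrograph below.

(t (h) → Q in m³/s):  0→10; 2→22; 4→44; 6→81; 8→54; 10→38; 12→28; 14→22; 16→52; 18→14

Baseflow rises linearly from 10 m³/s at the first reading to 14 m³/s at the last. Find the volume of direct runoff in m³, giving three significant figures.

V ≈ 1.76 × 10^6 m³

Direct-runoff ordinates (Q − Q_b): 0.00, 11.56, 33.11, 69.67, 42.22, 25.78, 15.33, 8.89, 38.44, 0.00 m³/s.
ΣQ_DR = 245.0 m³/s.
With Δt = 2 h = 7200 s, V = ΣQ_DR · Δt = 245.0 × 7200 = 1.76 × 10^6 m³.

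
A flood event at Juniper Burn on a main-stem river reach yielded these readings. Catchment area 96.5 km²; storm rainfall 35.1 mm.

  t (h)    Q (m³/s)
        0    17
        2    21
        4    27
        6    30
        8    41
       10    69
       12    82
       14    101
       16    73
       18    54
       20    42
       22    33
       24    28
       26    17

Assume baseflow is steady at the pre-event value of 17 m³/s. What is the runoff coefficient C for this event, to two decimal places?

ΣQ_DR = 397.0 m³/s; V = ΣQ_DR·Δt = 2.858 × 10^6 m³.
Runoff depth d = V / A = 29.62 mm.
C = d / P = 29.62 / 35.1 = 0.84.

C ≈ 0.84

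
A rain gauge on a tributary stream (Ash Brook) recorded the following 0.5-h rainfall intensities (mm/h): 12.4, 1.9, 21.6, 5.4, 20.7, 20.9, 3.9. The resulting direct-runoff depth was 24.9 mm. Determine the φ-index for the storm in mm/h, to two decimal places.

φ ≈ 6.45 mm/h

Only the 4 blocks with intensity above φ contribute runoff: 12.4, 21.6, 20.7, 20.9 mm/h.
Σ(I−φ)·Δt = d  ⇒  (12.4+21.6+20.7+20.9 − 4φ)·0.5 = 24.9
φ = (75.60 − 24.9/0.5) / 4 = 6.45 mm/h.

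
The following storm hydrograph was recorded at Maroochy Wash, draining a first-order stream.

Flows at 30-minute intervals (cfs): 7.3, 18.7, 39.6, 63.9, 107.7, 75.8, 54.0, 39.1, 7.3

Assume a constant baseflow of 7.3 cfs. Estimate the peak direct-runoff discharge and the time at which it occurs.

Subtracting baseflow gives direct-runoff ordinates: 0.0, 11.4, 32.3, 56.6, 100.4, 68.5, 46.7, 31.8, 0.0 cfs.
The maximum is 100.4 cfs, occurring at the reading for t = 2 h.

Q_p = 100.4 cfs at t = 2 h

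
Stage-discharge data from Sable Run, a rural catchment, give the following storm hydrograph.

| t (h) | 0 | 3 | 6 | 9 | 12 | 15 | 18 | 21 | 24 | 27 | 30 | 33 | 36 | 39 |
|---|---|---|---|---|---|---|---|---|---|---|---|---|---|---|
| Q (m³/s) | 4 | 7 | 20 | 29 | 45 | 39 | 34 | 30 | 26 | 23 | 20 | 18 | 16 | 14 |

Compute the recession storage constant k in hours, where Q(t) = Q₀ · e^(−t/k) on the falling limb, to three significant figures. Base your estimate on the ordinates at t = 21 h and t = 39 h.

k ≈ 23.6 h

On the falling limb, Q drops from 30 to 14 m³/s between t = 21 h and t = 39 h (Δt = 18 h).
k = −Δt / ln(Q₂/Q₁) = −18 / ln(14/30) = 23.6 h.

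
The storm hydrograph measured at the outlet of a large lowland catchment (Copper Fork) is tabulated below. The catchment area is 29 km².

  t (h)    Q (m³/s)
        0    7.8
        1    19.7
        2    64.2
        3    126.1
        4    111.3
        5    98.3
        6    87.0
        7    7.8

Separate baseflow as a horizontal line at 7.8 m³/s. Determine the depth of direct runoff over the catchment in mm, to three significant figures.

d ≈ 57.1 mm

Direct runoff: 0.0, 11.9, 56.4, 118.3, 103.5, 90.5, 79.2, 0.0 m³/s; ΣQ_DR = 459.8 m³/s.
V = ΣQ_DR · Δt = 459.8 × 3600 s = 1.655 × 10^6 m³.
Over A = 29 km², depth = V / A = 57.1 mm.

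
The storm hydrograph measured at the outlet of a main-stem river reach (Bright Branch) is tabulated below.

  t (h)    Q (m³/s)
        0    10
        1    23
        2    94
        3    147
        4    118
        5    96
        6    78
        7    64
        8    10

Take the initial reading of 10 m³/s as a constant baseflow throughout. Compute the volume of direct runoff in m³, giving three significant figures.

V ≈ 1.98 × 10^6 m³

Direct-runoff ordinates (Q − Q_b): 0.0, 13.0, 84.0, 137.0, 108.0, 86.0, 68.0, 54.0, 0.0 m³/s.
ΣQ_DR = 550.0 m³/s.
With Δt = 1 h = 3600 s, V = ΣQ_DR · Δt = 550.0 × 3600 = 1.98 × 10^6 m³.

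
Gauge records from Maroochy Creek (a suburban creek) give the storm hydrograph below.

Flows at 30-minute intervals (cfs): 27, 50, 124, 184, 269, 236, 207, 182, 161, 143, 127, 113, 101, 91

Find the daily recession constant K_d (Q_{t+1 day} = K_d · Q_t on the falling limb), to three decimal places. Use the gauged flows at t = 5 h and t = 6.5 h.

Between t = 5 h and t = 6.5 h the flow falls from 127 to 91 cfs over 3×0.5 h = 1.5 h.
Per-interval ratio K = (91/127)^(1/3) = 0.8948; K_d = K^(24/0.5) = 0.005.

K_d ≈ 0.005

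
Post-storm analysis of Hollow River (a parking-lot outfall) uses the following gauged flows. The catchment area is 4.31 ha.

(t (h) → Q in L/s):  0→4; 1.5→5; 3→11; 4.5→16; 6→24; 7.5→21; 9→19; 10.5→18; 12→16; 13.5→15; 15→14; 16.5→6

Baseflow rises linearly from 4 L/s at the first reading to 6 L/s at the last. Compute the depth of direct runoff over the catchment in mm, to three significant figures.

Direct runoff: 0.00, 0.82, 6.64, 11.45, 19.27, 16.09, 13.91, 12.73, 10.55, 9.36, 8.18, 0.00 L/s; ΣQ_DR = 109.0 L/s.
V = ΣQ_DR · Δt = 109.0 × 5400 s = 5.886 × 10^5 L.
Over A = 4.31 ha, depth = V / A = 13.7 mm.

d ≈ 13.7 mm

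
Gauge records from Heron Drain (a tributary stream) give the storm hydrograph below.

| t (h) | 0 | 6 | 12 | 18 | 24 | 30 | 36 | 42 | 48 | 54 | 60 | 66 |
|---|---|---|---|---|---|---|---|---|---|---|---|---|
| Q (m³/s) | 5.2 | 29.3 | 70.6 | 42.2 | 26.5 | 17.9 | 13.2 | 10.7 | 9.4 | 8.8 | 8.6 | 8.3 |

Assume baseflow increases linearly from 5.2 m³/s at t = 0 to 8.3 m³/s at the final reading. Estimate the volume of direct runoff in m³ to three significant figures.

V ≈ 3.67 × 10^6 m³

Direct-runoff ordinates (Q − Q_b): 0.00, 23.82, 64.84, 36.15, 20.17, 11.29, 6.31, 3.53, 1.95, 1.06, 0.58, 0.00 m³/s.
ΣQ_DR = 169.7 m³/s.
With Δt = 6 h = 21600 s, V = ΣQ_DR · Δt = 169.7 × 21600 = 3.67 × 10^6 m³.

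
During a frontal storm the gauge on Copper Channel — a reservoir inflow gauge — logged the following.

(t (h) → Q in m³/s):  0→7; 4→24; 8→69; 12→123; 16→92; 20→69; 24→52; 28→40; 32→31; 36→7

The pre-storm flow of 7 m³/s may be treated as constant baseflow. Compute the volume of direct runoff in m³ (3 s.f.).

V ≈ 6.39 × 10^6 m³

Direct-runoff ordinates (Q − Q_b): 0.0, 17.0, 62.0, 116.0, 85.0, 62.0, 45.0, 33.0, 24.0, 0.0 m³/s.
ΣQ_DR = 444.0 m³/s.
With Δt = 4 h = 14400 s, V = ΣQ_DR · Δt = 444.0 × 14400 = 6.39 × 10^6 m³.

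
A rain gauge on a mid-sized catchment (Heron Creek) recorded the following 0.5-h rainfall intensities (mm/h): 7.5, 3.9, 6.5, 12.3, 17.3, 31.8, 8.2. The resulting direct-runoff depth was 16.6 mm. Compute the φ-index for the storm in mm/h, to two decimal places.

Only the 3 blocks with intensity above φ contribute runoff: 12.3, 17.3, 31.8 mm/h.
Σ(I−φ)·Δt = d  ⇒  (12.3+17.3+31.8 − 3φ)·0.5 = 16.6
φ = (61.40 − 16.6/0.5) / 3 = 9.40 mm/h.

φ ≈ 9.40 mm/h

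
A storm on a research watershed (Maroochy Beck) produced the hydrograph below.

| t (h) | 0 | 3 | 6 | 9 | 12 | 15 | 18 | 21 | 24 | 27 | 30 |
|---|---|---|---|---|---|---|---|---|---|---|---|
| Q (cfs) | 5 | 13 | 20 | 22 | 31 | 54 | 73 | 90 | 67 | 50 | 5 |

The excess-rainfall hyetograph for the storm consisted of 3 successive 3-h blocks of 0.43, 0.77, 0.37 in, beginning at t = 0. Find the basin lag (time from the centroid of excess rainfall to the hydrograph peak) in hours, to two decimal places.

Centroid of excess rainfall: t_c = Σ P_i·t̄_i / ΣP_i = 4.3854 h (block centres at 1.5, 4.5, 7.5 h).
Hydrograph peak occurs at t = 21 h, so basin lag t_L = 21 − 4.3854 = 16.61 h.

t_L ≈ 16.61 h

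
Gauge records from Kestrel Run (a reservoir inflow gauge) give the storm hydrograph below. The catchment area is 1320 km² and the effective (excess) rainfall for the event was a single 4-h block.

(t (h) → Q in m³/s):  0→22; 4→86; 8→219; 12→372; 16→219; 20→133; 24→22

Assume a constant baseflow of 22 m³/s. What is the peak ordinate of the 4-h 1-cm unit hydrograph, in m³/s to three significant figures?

U_p ≈ 349 m³/s

Direct runoff: 0.0, 64.0, 197.0, 350.0, 197.0, 111.0, 0.0 m³/s; ΣQ_DR = 919.0 m³/s, peak = 350.0 m³/s.
Runoff depth d = ΣQ_DR·Δt / A = 919.0 × 14400 / (1320 km²) = 10.03 mm.
The 1-cm UH is the DRH scaled by (10 mm)/d, so U_p = 350.0 × 10/10.03 = 349 m³/s.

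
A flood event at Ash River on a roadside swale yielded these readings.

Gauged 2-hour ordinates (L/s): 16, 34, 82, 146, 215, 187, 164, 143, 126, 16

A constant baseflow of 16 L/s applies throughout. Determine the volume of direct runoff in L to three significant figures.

Direct-runoff ordinates (Q − Q_b): 0.0, 18.0, 66.0, 130.0, 199.0, 171.0, 148.0, 127.0, 110.0, 0.0 L/s.
ΣQ_DR = 969.0 L/s.
With Δt = 2 h = 7200 s, V = ΣQ_DR · Δt = 969.0 × 7200 = 6.98 × 10^6 L.

V ≈ 6.98 × 10^6 L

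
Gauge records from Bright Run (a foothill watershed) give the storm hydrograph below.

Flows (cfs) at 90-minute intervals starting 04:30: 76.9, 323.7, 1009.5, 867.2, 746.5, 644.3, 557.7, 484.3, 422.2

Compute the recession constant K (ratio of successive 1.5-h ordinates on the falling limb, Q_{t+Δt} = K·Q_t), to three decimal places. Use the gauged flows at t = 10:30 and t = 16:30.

Using the recession-limb readings at t = 10:30 and t = 16:30: Q falls from 746.5 to 422.2 cfs over 4 intervals.
K = (Q₂/Q₁)^(1/4) = (422.2/746.5)^(1/4) = 0.867.

K ≈ 0.867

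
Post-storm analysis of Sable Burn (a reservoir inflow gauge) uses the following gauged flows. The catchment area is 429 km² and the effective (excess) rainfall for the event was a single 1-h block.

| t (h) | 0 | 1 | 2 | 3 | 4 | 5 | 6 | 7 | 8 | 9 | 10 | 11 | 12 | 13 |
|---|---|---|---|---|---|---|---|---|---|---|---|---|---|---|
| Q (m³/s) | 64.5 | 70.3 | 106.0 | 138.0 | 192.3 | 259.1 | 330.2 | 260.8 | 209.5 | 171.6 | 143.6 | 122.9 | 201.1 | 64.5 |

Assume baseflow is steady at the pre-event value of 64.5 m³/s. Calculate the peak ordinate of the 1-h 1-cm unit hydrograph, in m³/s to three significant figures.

U_p ≈ 221 m³/s

Direct runoff: 0.0, 5.8, 41.5, 73.5, 127.8, 194.6, 265.7, 196.3, 145.0, 107.1, 79.1, 58.4, 136.6, 0.0 m³/s; ΣQ_DR = 1431 m³/s, peak = 265.7 m³/s.
Runoff depth d = ΣQ_DR·Δt / A = 1431 × 3600 / (429 km²) = 12.01 mm.
The 1-cm UH is the DRH scaled by (10 mm)/d, so U_p = 265.7 × 10/12.01 = 221 m³/s.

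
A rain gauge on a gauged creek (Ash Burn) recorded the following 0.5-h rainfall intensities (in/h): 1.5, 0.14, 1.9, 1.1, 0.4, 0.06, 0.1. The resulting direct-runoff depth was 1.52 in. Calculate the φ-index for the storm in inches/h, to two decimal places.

Only the 3 blocks with intensity above φ contribute runoff: 1.5, 1.9, 1.1 in/h.
Σ(I−φ)·Δt = d  ⇒  (1.5+1.9+1.1 − 3φ)·0.5 = 1.52
φ = (4.500 − 1.52/0.5) / 3 = 0.49 in/h.

φ ≈ 0.49 in/h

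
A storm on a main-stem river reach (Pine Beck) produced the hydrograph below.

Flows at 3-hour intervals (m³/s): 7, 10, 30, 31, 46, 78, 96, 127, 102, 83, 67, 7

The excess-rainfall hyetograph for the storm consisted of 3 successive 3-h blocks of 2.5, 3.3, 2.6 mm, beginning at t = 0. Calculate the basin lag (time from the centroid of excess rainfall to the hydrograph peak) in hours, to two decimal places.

t_L ≈ 16.46 h

Centroid of excess rainfall: t_c = Σ P_i·t̄_i / ΣP_i = 4.5357 h (block centres at 1.5, 4.5, 7.5 h).
Hydrograph peak occurs at t = 21 h, so basin lag t_L = 21 − 4.5357 = 16.46 h.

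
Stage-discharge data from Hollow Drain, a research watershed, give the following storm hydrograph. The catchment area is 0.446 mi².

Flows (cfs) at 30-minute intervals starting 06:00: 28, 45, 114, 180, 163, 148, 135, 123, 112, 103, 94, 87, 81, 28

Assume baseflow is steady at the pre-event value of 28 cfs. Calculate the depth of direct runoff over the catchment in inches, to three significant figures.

d ≈ 1.82 in

Direct runoff: 0.0, 17.0, 86.0, 152.0, 135.0, 120.0, 107.0, 95.0, 84.0, 75.0, 66.0, 59.0, 53.0, 0.0 cfs; ΣQ_DR = 1049 cfs.
V = ΣQ_DR · Δt = 1049 × 1800 s = 1.888 × 10^6 ft³.
Over A = 0.446 mi², depth = V / A = 1.82 in.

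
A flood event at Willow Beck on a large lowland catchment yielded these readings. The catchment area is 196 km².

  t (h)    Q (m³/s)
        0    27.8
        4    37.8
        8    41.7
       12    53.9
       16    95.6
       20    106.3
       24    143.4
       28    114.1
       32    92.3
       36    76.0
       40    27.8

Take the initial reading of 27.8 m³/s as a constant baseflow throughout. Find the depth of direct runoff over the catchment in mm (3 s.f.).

d ≈ 37.5 mm

Direct runoff: 0.0, 10.0, 13.9, 26.1, 67.8, 78.5, 115.6, 86.3, 64.5, 48.2, 0.0 m³/s; ΣQ_DR = 510.9 m³/s.
V = ΣQ_DR · Δt = 510.9 × 14400 s = 7.357 × 10^6 m³.
Over A = 196 km², depth = V / A = 37.5 mm.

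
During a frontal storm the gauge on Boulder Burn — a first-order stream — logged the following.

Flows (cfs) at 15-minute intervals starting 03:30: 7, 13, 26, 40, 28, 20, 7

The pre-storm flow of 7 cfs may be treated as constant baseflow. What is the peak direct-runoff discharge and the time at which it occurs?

Subtracting baseflow gives direct-runoff ordinates: 0.0, 6.0, 19.0, 33.0, 21.0, 13.0, 0.0 cfs.
The maximum is 33.0 cfs, occurring at the reading for t = 04:15.

Q_p = 33.0 cfs at t = 04:15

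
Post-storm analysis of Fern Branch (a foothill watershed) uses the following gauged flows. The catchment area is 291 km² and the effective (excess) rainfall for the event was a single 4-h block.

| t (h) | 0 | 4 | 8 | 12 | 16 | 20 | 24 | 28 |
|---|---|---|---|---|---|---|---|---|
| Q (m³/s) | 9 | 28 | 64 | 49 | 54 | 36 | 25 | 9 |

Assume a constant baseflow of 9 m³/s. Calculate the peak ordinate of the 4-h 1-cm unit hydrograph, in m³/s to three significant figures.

Direct runoff: 0.0, 19.0, 55.0, 40.0, 45.0, 27.0, 16.0, 0.0 m³/s; ΣQ_DR = 202.0 m³/s, peak = 55.0 m³/s.
Runoff depth d = ΣQ_DR·Δt / A = 202.0 × 14400 / (291 km²) = 9.996 mm.
The 1-cm UH is the DRH scaled by (10 mm)/d, so U_p = 55.0 × 10/9.996 = 55.0 m³/s.

U_p ≈ 55.0 m³/s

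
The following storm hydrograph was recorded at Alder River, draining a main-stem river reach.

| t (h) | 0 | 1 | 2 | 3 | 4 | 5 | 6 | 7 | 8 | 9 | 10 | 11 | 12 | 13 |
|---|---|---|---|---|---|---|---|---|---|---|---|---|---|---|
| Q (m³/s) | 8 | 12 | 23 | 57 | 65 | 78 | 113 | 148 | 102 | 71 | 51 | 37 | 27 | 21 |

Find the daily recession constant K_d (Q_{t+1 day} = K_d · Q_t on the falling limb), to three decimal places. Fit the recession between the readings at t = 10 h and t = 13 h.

K_d ≈ 0.001

Between t = 10 h and t = 13 h the flow falls from 51 to 21 m³/s over 3×1 h = 3 h.
Per-interval ratio K = (21/51)^(1/3) = 0.7440; K_d = K^(24/1) = 0.001.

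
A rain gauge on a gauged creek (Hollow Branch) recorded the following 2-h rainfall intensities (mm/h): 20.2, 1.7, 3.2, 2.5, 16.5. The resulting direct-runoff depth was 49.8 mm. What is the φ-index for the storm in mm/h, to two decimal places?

Only the 2 blocks with intensity above φ contribute runoff: 20.2, 16.5 mm/h.
Σ(I−φ)·Δt = d  ⇒  (20.2+16.5 − 2φ)·2 = 49.8
φ = (36.70 − 49.8/2) / 2 = 5.90 mm/h.

φ ≈ 5.90 mm/h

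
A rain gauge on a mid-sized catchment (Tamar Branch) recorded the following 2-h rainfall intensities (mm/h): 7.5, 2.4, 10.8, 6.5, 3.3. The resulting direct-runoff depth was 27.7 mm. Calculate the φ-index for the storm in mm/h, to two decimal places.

φ ≈ 3.65 mm/h

Only the 3 blocks with intensity above φ contribute runoff: 7.5, 10.8, 6.5 mm/h.
Σ(I−φ)·Δt = d  ⇒  (7.5+10.8+6.5 − 3φ)·2 = 27.7
φ = (24.80 − 27.7/2) / 3 = 3.65 mm/h.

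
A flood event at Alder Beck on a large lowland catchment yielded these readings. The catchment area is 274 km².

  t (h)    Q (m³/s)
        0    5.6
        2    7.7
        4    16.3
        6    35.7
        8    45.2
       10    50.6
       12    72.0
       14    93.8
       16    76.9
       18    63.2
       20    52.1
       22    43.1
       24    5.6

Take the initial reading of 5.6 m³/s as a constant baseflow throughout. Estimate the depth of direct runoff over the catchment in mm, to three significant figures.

d ≈ 13.0 mm

Direct runoff: 0.0, 2.1, 10.7, 30.1, 39.6, 45.0, 66.4, 88.2, 71.3, 57.6, 46.5, 37.5, 0.0 m³/s; ΣQ_DR = 495.0 m³/s.
V = ΣQ_DR · Δt = 495.0 × 7200 s = 3.564 × 10^6 m³.
Over A = 274 km², depth = V / A = 13.0 mm.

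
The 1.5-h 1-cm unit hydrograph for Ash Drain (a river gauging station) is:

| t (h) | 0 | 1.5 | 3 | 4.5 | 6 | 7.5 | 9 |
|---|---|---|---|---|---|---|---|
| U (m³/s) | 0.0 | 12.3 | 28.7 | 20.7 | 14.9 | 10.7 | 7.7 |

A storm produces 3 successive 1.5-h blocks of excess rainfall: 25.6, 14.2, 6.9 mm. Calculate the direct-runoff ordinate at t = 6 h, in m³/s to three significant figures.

Q ≈ 87.3 m³/s

By discrete convolution, Q_j = Σ (P_i / 10 mm) · U_{j−i}.
At t = 6 h (j=4): Q = (25.6/10)·14.9 + (14.2/10)·20.7 + (6.9/10)·28.7 = 87.3 m³/s.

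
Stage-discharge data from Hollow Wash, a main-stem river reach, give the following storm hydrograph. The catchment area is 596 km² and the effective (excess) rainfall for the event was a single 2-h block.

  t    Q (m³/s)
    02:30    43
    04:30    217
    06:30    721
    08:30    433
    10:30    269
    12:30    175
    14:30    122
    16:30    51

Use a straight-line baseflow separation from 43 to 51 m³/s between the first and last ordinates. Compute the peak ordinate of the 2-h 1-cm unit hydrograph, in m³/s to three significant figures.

Direct runoff: 0.00, 172.86, 675.71, 386.57, 221.43, 126.29, 72.14, 0.00 m³/s; ΣQ_DR = 1655 m³/s, peak = 675.71 m³/s.
Runoff depth d = ΣQ_DR·Δt / A = 1655 × 7200 / (596 km²) = 19.99 mm.
The 1-cm UH is the DRH scaled by (10 mm)/d, so U_p = 675.71 × 10/19.99 = 338 m³/s.

U_p ≈ 338 m³/s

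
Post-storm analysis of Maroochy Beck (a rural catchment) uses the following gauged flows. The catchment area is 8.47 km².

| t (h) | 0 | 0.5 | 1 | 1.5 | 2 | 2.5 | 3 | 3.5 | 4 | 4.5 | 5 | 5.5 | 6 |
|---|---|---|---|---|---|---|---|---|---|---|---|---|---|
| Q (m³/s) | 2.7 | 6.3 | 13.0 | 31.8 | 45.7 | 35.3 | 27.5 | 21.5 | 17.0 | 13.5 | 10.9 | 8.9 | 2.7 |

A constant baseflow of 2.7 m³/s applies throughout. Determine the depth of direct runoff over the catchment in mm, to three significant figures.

d ≈ 42.9 mm

Direct runoff: 0.0, 3.6, 10.3, 29.1, 43.0, 32.6, 24.8, 18.8, 14.3, 10.8, 8.2, 6.2, 0.0 m³/s; ΣQ_DR = 201.7 m³/s.
V = ΣQ_DR · Δt = 201.7 × 1800 s = 3.631 × 10^5 m³.
Over A = 8.47 km², depth = V / A = 42.9 mm.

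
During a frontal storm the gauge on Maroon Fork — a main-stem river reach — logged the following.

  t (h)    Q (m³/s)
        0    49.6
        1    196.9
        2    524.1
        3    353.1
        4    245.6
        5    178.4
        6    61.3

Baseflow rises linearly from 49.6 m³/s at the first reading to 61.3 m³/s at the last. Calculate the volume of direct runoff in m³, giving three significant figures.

Direct-runoff ordinates (Q − Q_b): 0.00, 145.35, 470.60, 297.65, 188.20, 119.05, 0.00 m³/s.
ΣQ_DR = 1221 m³/s.
With Δt = 1 h = 3600 s, V = ΣQ_DR · Δt = 1221 × 3600 = 4.40 × 10^6 m³.

V ≈ 4.40 × 10^6 m³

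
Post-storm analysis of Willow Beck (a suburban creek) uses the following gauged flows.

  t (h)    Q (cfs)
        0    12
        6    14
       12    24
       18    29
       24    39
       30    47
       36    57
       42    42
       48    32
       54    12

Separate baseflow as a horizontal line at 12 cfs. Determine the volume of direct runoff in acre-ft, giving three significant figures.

V ≈ 93.2 acre-ft

Direct-runoff ordinates (Q − Q_b): 0.0, 2.0, 12.0, 17.0, 27.0, 35.0, 45.0, 30.0, 20.0, 0.0 cfs.
ΣQ_DR = 188.0 cfs.
With Δt = 6 h = 21600 s, V = ΣQ_DR · Δt = 188.0 × 21600 = 4.06 × 10^6 ft³ = 93.2 acre-ft.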